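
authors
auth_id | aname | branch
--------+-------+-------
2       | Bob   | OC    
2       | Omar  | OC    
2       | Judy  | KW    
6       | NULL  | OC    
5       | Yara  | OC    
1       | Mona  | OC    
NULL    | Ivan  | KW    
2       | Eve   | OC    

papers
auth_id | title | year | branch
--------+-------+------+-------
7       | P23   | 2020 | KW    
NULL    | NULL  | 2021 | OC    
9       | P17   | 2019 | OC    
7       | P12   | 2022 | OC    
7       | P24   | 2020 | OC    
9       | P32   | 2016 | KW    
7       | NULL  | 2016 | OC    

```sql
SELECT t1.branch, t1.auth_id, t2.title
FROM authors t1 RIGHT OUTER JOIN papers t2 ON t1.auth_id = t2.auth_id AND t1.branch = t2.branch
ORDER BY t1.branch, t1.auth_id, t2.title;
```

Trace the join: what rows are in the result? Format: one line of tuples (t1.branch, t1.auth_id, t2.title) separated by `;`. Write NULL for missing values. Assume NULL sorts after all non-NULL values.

RIGHT JOIN keeps every row from `papers`; unmatched rows get NULL for `authors`'s columns.
Matching on t1.auth_id = t2.auth_id AND t1.branch = t2.branch. A NULL in a compared column never satisfies the condition.
Matched pairs: 0; unmatched t2 rows kept: 7.

(NULL, NULL, P12); (NULL, NULL, P17); (NULL, NULL, P23); (NULL, NULL, P24); (NULL, NULL, P32); (NULL, NULL, NULL); (NULL, NULL, NULL)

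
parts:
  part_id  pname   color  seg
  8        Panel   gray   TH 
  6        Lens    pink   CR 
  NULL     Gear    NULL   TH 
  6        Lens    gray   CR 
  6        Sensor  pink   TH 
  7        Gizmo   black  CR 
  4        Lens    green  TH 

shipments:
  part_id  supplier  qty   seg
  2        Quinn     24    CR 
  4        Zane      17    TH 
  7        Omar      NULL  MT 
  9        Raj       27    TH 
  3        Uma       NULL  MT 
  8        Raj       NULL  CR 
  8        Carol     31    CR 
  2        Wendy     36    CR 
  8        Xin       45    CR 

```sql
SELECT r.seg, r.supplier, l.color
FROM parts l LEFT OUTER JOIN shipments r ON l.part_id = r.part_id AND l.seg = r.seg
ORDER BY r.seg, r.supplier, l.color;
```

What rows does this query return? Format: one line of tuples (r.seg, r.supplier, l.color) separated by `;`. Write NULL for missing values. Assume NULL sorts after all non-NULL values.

(TH, Zane, green); (NULL, NULL, black); (NULL, NULL, gray); (NULL, NULL, gray); (NULL, NULL, pink); (NULL, NULL, pink); (NULL, NULL, NULL)

LEFT JOIN keeps every row from `parts`; unmatched rows get NULL for `shipments`'s columns.
Matching on l.part_id = r.part_id AND l.seg = r.seg. A NULL in a compared column never satisfies the condition.
Matched pairs: 1; unmatched l rows kept: 6.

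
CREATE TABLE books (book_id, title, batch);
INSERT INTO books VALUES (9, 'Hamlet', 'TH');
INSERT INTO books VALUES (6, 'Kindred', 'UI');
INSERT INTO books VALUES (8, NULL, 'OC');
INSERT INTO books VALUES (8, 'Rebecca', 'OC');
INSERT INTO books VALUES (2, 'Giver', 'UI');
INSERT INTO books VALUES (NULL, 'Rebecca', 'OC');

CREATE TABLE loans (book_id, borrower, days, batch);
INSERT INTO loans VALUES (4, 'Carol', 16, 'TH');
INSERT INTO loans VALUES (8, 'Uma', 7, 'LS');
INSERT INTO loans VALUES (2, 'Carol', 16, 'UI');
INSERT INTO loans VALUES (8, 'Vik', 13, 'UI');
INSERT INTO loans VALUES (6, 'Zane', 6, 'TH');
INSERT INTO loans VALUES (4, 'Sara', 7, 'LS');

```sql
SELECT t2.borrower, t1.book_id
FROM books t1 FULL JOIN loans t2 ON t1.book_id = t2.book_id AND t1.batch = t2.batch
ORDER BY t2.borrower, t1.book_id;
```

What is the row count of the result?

FULL OUTER JOIN keeps every row from both sides; unmatched rows get NULL for the other side's columns.
Matching on t1.book_id = t2.book_id AND t1.batch = t2.batch. A NULL in a compared column never satisfies the condition.
Matched pairs: 1; unmatched t1 rows kept: 5; unmatched t2 rows kept: 5.
Total: 1 matched + 10 padded = 11 rows.

11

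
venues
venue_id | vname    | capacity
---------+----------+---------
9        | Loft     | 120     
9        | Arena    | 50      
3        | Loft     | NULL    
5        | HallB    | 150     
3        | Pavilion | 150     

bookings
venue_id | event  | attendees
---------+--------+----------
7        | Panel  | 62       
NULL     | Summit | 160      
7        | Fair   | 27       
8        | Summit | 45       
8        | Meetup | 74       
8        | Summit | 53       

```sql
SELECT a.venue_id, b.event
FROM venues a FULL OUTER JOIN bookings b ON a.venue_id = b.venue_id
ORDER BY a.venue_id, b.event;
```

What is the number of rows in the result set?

FULL OUTER JOIN keeps every row from both sides; unmatched rows get NULL for the other side's columns.
Matching on a.venue_id = b.venue_id. A NULL in a compared column never satisfies the condition.
- a[0] venue_id=9 → no match; kept with NULLs on the b side.
- a[1] venue_id=9 → no match; kept with NULLs on the b side.
- a[2] venue_id=3 → no match; kept with NULLs on the b side.
- a[3] venue_id=5 → no match; kept with NULLs on the b side.
- a[4] venue_id=3 → no match; kept with NULLs on the b side.
- plus 6 unmatched b row(s), each kept with NULL a columns.
Total: 0 matched + 11 padded = 11 rows.

11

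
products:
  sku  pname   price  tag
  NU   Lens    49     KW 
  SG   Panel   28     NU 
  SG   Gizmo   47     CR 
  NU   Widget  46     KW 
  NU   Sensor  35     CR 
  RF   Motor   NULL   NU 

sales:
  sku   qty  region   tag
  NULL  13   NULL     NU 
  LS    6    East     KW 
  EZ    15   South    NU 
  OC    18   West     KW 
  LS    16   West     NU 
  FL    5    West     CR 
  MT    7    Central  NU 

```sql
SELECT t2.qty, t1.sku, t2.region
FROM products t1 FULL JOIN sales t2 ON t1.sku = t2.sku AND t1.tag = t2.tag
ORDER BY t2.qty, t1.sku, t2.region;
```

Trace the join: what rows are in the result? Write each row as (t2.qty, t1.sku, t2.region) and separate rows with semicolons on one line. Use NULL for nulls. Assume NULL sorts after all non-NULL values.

(5, NULL, West); (6, NULL, East); (7, NULL, Central); (13, NULL, NULL); (15, NULL, South); (16, NULL, West); (18, NULL, West); (NULL, NU, NULL); (NULL, NU, NULL); (NULL, NU, NULL); (NULL, RF, NULL); (NULL, SG, NULL); (NULL, SG, NULL)

FULL OUTER JOIN keeps every row from both sides; unmatched rows get NULL for the other side's columns.
Matching on t1.sku = t2.sku AND t1.tag = t2.tag. A NULL in a compared column never satisfies the condition.
Matched pairs: 0; unmatched t1 rows kept: 6; unmatched t2 rows kept: 7.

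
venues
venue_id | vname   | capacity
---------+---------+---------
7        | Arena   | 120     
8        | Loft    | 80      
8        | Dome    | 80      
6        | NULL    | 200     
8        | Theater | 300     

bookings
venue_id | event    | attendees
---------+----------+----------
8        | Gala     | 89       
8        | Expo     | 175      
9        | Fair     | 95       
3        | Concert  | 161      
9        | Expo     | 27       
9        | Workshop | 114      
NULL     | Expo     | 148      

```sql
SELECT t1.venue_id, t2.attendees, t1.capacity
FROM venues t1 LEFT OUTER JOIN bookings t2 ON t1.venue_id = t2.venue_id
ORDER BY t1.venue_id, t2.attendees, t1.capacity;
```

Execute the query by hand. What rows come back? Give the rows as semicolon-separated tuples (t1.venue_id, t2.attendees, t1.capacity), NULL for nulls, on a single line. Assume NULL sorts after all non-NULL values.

(6, NULL, 200); (7, NULL, 120); (8, 89, 80); (8, 89, 80); (8, 89, 300); (8, 175, 80); (8, 175, 80); (8, 175, 300)

LEFT JOIN keeps every row from `venues`; unmatched rows get NULL for `bookings`'s columns.
Matching on t1.venue_id = t2.venue_id. A NULL in a compared column never satisfies the condition.
Matched pairs: 6; unmatched t1 rows kept: 2.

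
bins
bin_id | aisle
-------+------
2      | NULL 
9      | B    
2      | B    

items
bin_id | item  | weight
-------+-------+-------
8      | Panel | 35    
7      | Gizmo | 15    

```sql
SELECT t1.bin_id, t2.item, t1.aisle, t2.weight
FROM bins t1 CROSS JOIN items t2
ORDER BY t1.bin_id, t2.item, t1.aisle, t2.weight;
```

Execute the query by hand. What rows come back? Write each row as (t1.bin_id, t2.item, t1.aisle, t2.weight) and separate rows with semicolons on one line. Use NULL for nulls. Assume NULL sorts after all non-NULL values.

(2, Gizmo, B, 15); (2, Gizmo, NULL, 15); (2, Panel, B, 35); (2, Panel, NULL, 35); (9, Gizmo, B, 15); (9, Panel, B, 35)

CROSS JOIN pairs every row of `bins` with every row of `items`: 3 × 2 = 6 rows.
After projecting and ordering:
t1.bin_id | t2.item | t1.aisle | t2.weight
2 | Gizmo | B | 15
2 | Gizmo | NULL | 15
2 | Panel | B | 35
2 | Panel | NULL | 35
9 | Gizmo | B | 15
9 | Panel | B | 35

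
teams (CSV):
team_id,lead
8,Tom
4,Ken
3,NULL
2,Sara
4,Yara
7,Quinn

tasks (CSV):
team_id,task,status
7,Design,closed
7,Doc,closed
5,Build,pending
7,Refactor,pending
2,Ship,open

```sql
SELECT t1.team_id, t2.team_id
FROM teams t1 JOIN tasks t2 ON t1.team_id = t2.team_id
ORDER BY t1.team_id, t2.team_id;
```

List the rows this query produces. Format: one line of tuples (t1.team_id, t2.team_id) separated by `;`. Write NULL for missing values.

(2, 2); (7, 7); (7, 7); (7, 7)

INNER JOIN keeps only pairs where the ON condition holds.
Matching on t1.team_id = t2.team_id.
- team_id=8: no matching t2 row, dropped.
- team_id=4: no matching t2 row, dropped.
- team_id=3: no matching t2 row, dropped.
- team_id=2: 1 matching t2 row(s), so 1 row(s) emitted.
- team_id=4: no matching t2 row, dropped.
- team_id=7: 3 matching t2 row(s), so 3 row(s) emitted.
After projecting and ordering:
t1.team_id | t2.team_id
2 | 2
7 | 7
7 | 7
7 | 7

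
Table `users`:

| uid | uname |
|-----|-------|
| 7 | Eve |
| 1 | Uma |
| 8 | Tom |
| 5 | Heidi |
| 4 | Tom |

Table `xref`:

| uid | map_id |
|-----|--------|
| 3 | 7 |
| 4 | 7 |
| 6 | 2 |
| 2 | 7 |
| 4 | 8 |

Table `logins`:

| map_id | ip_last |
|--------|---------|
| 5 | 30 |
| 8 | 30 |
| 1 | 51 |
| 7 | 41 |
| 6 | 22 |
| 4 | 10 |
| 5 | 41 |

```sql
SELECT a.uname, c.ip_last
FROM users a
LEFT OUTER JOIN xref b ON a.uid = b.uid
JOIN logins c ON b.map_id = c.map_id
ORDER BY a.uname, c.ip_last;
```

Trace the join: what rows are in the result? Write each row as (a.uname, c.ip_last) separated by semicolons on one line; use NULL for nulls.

Joins associate left-to-right: users LEFT JOIN xref on uid gives 6 intermediate row(s).
Then INNER JOIN `logins c` on map_id: keep only rows whose b.map_id appears in c.

(Tom, 30); (Tom, 41)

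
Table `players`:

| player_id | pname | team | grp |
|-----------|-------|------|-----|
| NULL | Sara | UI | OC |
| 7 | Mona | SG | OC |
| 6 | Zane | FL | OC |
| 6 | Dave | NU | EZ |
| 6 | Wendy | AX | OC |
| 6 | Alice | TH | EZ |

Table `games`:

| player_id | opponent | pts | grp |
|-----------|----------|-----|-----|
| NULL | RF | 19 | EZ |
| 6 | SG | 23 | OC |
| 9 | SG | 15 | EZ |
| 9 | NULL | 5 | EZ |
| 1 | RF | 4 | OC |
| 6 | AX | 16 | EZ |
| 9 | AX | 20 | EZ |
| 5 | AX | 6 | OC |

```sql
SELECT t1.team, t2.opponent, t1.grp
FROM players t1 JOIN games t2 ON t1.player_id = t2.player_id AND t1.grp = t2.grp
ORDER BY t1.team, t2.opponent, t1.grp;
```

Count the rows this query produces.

4

INNER JOIN keeps only pairs where the ON condition holds.
Matching on t1.player_id = t2.player_id AND t1.grp = t2.grp. A NULL in a compared column never satisfies the condition.
Matched pairs: 4.
Total: 4 rows.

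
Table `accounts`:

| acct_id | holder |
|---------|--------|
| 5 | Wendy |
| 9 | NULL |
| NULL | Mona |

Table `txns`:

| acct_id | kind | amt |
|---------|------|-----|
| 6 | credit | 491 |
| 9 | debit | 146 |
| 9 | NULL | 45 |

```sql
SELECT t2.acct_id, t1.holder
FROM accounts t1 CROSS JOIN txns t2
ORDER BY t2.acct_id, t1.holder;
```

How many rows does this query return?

CROSS JOIN pairs every row of `accounts` with every row of `txns`: 3 × 3 = 9 rows.

9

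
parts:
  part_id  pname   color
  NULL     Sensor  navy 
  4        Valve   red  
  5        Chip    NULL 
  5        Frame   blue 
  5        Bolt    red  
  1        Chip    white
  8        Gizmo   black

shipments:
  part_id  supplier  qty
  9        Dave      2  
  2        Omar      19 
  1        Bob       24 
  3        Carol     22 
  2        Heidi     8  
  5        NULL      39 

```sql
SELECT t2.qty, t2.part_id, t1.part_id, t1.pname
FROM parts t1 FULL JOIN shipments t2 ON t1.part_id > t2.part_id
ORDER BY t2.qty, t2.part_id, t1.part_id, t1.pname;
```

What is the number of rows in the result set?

24

FULL OUTER JOIN keeps every row from both sides; unmatched rows get NULL for the other side's columns.
Matching on t1.part_id > t2.part_id. A NULL in a compared column never satisfies the condition.
- t1 row (part_id=NULL): no match → kept, t2 columns NULL.
- t1 row (part_id=4): matches 4 t2 row(s) → 4 output row(s).
- t1 row (part_id=5): matches 4 t2 row(s) → 4 output row(s).
- t1 row (part_id=5): matches 4 t2 row(s) → 4 output row(s).
- t1 row (part_id=5): matches 4 t2 row(s) → 4 output row(s).
- t1 row (part_id=1): no match → kept, t2 columns NULL.
- t1 row (part_id=8): matches 5 t2 row(s) → 5 output row(s).
- 1 t2 row(s) had no t1 match → kept, t1 columns NULL.
Total: 21 matched + 3 padded = 24 rows.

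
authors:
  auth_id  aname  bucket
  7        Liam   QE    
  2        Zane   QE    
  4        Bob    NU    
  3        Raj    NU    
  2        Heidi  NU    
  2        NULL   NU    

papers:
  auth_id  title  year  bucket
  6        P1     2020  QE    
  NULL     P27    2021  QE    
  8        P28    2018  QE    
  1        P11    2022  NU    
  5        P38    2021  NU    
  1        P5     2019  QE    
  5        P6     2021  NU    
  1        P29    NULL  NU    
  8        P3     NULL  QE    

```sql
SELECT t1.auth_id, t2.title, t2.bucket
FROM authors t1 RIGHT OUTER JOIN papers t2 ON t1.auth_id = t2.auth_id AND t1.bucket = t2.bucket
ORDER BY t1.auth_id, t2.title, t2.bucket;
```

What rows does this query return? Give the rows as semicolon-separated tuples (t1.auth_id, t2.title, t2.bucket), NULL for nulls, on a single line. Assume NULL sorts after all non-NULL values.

(NULL, P1, QE); (NULL, P11, NU); (NULL, P27, QE); (NULL, P28, QE); (NULL, P29, NU); (NULL, P3, QE); (NULL, P38, NU); (NULL, P5, QE); (NULL, P6, NU)

RIGHT JOIN keeps every row from `papers`; unmatched rows get NULL for `authors`'s columns.
Matching on t1.auth_id = t2.auth_id AND t1.bucket = t2.bucket. A NULL in a compared column never satisfies the condition.
Matched pairs: 0; unmatched t2 rows kept: 9.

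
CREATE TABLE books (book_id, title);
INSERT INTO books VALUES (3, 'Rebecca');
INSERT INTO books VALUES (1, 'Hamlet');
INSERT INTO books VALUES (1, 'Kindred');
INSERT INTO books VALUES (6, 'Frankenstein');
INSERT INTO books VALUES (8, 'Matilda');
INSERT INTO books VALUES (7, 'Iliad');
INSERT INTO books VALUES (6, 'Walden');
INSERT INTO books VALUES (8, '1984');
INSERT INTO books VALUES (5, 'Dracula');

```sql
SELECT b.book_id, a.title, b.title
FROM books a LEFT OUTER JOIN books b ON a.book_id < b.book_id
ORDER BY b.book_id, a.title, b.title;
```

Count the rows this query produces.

LEFT JOIN keeps every row from `books a`; unmatched rows get NULL for `books b`'s columns.
Matching on a.book_id < b.book_id.
- a[0] book_id=3 → 6 match(es) in b → 6 row(s).
- a[1] book_id=1 → 7 match(es) in b → 7 row(s).
- a[2] book_id=1 → 7 match(es) in b → 7 row(s).
- a[3] book_id=6 → 3 match(es) in b → 3 row(s).
- a[4] book_id=8 → no match; kept with NULLs on the b side.
- a[5] book_id=7 → 2 match(es) in b → 2 row(s).
- a[6] book_id=6 → 3 match(es) in b → 3 row(s).
- a[7] book_id=8 → no match; kept with NULLs on the b side.
- a[8] book_id=5 → 5 match(es) in b → 5 row(s).
Total: 33 matched + 2 padded = 35 rows.

35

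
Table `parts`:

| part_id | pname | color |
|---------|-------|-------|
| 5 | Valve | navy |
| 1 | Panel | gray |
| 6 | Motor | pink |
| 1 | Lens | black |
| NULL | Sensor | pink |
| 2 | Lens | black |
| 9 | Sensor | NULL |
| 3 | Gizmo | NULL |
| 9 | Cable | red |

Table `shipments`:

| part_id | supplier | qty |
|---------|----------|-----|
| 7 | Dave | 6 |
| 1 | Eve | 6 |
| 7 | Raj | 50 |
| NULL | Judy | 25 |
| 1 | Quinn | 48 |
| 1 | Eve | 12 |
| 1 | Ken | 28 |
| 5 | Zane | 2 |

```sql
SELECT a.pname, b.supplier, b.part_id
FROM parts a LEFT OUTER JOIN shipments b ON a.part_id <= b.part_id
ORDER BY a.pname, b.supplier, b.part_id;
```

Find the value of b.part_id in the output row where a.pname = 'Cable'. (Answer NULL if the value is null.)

LEFT JOIN keeps every row from `parts`; unmatched rows get NULL for `shipments`'s columns.
Matching on a.part_id <= b.part_id. A NULL in a compared column never satisfies the condition.
- a row (part_id=5): matches 3 b row(s) → 3 output row(s).
- a row (part_id=1): matches 7 b row(s) → 7 output row(s).
- a row (part_id=6): matches 2 b row(s) → 2 output row(s).
- a row (part_id=1): matches 7 b row(s) → 7 output row(s).
- a row (part_id=NULL): no match → kept, b columns NULL.
- a row (part_id=2): matches 3 b row(s) → 3 output row(s).
- a row (part_id=9): no match → kept, b columns NULL.
- a row (part_id=3): matches 3 b row(s) → 3 output row(s).
- a row (part_id=9): no match → kept, b columns NULL.

NULL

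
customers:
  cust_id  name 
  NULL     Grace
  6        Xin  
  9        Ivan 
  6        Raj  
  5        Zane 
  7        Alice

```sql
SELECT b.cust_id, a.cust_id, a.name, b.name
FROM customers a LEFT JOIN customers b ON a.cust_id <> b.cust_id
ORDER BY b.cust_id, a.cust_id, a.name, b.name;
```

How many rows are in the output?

19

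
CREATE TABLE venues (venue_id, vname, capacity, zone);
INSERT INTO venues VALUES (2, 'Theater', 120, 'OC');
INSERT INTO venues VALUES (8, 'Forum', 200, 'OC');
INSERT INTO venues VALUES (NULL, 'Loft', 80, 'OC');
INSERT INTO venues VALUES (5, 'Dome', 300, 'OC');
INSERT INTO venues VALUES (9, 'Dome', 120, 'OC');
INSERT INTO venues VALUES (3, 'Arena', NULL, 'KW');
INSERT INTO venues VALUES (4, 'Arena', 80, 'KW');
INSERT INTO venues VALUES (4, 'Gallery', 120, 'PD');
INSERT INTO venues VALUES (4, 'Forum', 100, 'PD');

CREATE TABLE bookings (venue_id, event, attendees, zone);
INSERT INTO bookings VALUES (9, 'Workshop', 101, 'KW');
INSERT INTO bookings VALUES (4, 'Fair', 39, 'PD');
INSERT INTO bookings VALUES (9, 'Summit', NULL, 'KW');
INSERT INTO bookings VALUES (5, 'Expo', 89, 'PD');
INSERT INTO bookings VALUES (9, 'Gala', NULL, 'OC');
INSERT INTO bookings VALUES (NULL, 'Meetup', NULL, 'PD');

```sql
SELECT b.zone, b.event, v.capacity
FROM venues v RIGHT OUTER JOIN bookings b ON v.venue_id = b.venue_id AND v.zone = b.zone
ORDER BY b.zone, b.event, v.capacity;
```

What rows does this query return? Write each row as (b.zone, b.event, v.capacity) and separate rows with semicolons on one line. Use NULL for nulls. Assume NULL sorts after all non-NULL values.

RIGHT JOIN keeps every row from `bookings`; unmatched rows get NULL for `venues`'s columns.
Matching on v.venue_id = b.venue_id AND v.zone = b.zone. A NULL in a compared column never satisfies the condition.
- v row (venue_id=2, zone=OC): no match.
- v row (venue_id=8, zone=OC): no match.
- v row (venue_id=NULL, zone=OC): no match.
- v row (venue_id=5, zone=OC): no match.
- v row (venue_id=9, zone=OC): matches 1 b row(s) → 1 output row(s).
- v row (venue_id=3, zone=KW): no match.
- v row (venue_id=4, zone=KW): no match.
- v row (venue_id=4, zone=PD): matches 1 b row(s) → 1 output row(s).
- v row (venue_id=4, zone=PD): matches 1 b row(s) → 1 output row(s).
- plus 4 unmatched b row(s), each kept with NULL v columns.
After projecting and ordering:
b.zone | b.event | v.capacity
KW | Summit | NULL
KW | Workshop | NULL
OC | Gala | 120
PD | Expo | NULL
PD | Fair | 100
PD | Fair | 120
PD | Meetup | NULL

(KW, Summit, NULL); (KW, Workshop, NULL); (OC, Gala, 120); (PD, Expo, NULL); (PD, Fair, 100); (PD, Fair, 120); (PD, Meetup, NULL)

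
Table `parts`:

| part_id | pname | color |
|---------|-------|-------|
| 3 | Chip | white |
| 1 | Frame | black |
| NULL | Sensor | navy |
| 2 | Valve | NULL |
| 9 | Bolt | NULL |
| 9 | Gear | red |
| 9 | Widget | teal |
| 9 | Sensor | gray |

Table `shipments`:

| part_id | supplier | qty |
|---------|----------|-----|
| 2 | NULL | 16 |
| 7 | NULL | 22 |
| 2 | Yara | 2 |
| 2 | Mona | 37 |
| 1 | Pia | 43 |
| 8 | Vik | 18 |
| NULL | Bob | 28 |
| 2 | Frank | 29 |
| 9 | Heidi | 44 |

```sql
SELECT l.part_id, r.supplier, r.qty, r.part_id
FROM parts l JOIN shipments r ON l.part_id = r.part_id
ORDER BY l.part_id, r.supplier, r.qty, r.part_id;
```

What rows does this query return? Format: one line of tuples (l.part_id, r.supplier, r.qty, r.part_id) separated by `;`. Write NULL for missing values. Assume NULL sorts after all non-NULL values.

INNER JOIN keeps only pairs where the ON condition holds.
Matching on l.part_id = r.part_id. A NULL in a compared column never satisfies the condition.
Matched pairs: 9.

(1, Pia, 43, 1); (2, Frank, 29, 2); (2, Mona, 37, 2); (2, Yara, 2, 2); (2, NULL, 16, 2); (9, Heidi, 44, 9); (9, Heidi, 44, 9); (9, Heidi, 44, 9); (9, Heidi, 44, 9)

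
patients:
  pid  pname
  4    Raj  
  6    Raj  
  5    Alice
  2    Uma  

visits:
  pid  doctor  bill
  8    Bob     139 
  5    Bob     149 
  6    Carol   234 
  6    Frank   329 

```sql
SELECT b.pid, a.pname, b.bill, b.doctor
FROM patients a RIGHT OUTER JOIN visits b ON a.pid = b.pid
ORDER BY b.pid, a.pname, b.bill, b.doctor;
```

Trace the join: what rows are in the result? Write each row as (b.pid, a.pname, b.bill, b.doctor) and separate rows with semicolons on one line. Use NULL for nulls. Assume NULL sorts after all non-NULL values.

RIGHT JOIN keeps every row from `visits`; unmatched rows get NULL for `patients`'s columns.
Matching on a.pid = b.pid.
Matched pairs: 3; unmatched b rows kept: 1.

(5, Alice, 149, Bob); (6, Raj, 234, Carol); (6, Raj, 329, Frank); (8, NULL, 139, Bob)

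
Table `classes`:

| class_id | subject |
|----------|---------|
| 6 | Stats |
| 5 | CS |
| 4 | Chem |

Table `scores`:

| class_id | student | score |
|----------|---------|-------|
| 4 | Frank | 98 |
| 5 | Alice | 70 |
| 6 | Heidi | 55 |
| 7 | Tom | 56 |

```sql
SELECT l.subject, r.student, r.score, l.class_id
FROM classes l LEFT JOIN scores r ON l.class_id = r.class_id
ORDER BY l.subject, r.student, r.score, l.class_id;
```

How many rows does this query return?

3

LEFT JOIN keeps every row from `classes`; unmatched rows get NULL for `scores`'s columns.
Matching on l.class_id = r.class_id.
- l row (class_id=6): matches 1 r row(s) → 1 output row(s).
- l row (class_id=5): matches 1 r row(s) → 1 output row(s).
- l row (class_id=4): matches 1 r row(s) → 1 output row(s).
Total: 3 rows.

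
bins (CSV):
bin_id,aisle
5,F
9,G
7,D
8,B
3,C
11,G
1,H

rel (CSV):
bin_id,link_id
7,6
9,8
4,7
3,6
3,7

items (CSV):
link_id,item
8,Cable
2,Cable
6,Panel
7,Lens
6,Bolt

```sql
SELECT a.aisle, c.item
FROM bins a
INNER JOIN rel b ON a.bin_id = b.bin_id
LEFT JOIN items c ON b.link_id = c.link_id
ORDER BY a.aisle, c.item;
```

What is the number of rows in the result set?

Step 1 — a INNER JOIN b on bin_id → 4 row(s).
Then LEFT JOIN `items c` on link_id: each of those 4 rows is kept; rows whose b.link_id has no match in c get NULL for c's columns.
Result: 6 row(s).

6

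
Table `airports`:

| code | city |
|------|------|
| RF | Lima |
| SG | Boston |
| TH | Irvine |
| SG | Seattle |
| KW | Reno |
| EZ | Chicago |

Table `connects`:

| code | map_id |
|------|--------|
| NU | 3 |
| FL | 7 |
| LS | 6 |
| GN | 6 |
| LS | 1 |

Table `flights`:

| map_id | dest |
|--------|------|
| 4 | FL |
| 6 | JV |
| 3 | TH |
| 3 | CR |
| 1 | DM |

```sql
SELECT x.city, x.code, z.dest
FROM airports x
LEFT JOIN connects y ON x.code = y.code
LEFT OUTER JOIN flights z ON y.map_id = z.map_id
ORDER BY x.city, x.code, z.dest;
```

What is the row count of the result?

Evaluate left to right. First `airports x LEFT JOIN connects y` on code: 6 row(s).
Then LEFT JOIN `flights z` on map_id: each of those 6 rows is kept; rows whose y.map_id has no match in z get NULL for z's columns.
Result: 6 row(s).

6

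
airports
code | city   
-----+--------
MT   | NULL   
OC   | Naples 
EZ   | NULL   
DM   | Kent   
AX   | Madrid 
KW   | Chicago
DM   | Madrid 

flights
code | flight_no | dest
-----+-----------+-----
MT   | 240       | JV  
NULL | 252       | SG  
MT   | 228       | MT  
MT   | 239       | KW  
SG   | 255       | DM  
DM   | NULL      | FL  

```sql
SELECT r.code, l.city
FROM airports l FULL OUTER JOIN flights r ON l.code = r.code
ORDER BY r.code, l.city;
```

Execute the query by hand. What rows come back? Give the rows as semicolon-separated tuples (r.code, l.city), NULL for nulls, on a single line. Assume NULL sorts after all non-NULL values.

FULL OUTER JOIN keeps every row from both sides; unmatched rows get NULL for the other side's columns.
Matching on l.code = r.code. A NULL in a compared column never satisfies the condition.
- l (code=MT) pairs with 3 row(s) of r.
- l (code=OC) has no partner → padded with NULL.
- l (code=EZ) has no partner → padded with NULL.
- l (code=DM) pairs with 1 row(s) of r.
- l (code=AX) has no partner → padded with NULL.
- l (code=KW) has no partner → padded with NULL.
- l (code=DM) pairs with 1 row(s) of r.
- plus 2 unmatched r row(s), each kept with NULL l columns.

(DM, Kent); (DM, Madrid); (MT, NULL); (MT, NULL); (MT, NULL); (SG, NULL); (NULL, Chicago); (NULL, Madrid); (NULL, Naples); (NULL, NULL); (NULL, NULL)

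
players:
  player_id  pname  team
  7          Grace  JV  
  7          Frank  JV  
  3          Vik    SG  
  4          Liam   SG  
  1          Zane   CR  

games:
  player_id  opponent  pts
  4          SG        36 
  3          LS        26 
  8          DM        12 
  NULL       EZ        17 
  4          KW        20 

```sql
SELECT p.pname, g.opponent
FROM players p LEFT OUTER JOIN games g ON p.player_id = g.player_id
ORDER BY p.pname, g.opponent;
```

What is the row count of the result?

LEFT JOIN keeps every row from `players`; unmatched rows get NULL for `games`'s columns.
Matching on p.player_id = g.player_id. A NULL in a compared column never satisfies the condition.
Matched pairs: 3; unmatched p rows kept: 3.
Total: 3 matched + 3 padded = 6 rows.

6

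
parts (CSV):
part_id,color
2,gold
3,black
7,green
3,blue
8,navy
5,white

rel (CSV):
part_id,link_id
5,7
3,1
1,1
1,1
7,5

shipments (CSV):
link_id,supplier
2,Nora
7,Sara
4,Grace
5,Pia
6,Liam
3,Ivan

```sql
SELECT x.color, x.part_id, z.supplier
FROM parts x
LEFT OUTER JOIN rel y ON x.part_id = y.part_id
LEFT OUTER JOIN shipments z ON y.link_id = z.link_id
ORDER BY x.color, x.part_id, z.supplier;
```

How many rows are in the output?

Step 1 — x LEFT JOIN y on part_id → 6 row(s).
Then LEFT JOIN `shipments z` on link_id: each of those 6 rows is kept; rows whose y.link_id has no match in z get NULL for z's columns.
Result: 6 row(s).

6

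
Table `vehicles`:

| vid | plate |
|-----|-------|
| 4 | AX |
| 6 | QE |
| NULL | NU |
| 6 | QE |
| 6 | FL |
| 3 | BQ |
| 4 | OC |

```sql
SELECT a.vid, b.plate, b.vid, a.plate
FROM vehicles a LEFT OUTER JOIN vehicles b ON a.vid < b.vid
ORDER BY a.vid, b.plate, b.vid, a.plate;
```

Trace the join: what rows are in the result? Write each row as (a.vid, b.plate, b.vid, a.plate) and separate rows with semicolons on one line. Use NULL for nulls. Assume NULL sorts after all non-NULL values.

LEFT JOIN keeps every row from `vehicles a`; unmatched rows get NULL for `vehicles b`'s columns.
Matching on a.vid < b.vid. A NULL in a compared column never satisfies the condition.
- a row (vid=4): matches 3 b row(s) → 3 output row(s).
- a row (vid=6): no match → kept, b columns NULL.
- a row (vid=NULL): no match → kept, b columns NULL.
- a row (vid=6): no match → kept, b columns NULL.
- a row (vid=6): no match → kept, b columns NULL.
- a row (vid=3): matches 5 b row(s) → 5 output row(s).
- a row (vid=4): matches 3 b row(s) → 3 output row(s).

(3, AX, 4, BQ); (3, FL, 6, BQ); (3, OC, 4, BQ); (3, QE, 6, BQ); (3, QE, 6, BQ); (4, FL, 6, AX); (4, FL, 6, OC); (4, QE, 6, AX); (4, QE, 6, AX); (4, QE, 6, OC); (4, QE, 6, OC); (6, NULL, NULL, FL); (6, NULL, NULL, QE); (6, NULL, NULL, QE); (NULL, NULL, NULL, NU)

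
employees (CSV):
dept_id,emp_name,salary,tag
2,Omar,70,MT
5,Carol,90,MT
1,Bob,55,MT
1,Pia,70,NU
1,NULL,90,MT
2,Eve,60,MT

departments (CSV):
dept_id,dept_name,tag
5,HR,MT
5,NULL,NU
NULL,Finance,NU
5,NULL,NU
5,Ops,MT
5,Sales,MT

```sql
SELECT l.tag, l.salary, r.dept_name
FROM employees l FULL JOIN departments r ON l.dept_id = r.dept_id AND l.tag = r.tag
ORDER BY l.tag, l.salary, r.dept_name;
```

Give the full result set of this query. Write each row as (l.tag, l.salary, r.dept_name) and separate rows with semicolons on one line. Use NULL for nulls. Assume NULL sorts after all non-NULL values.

(MT, 55, NULL); (MT, 60, NULL); (MT, 70, NULL); (MT, 90, HR); (MT, 90, Ops); (MT, 90, Sales); (MT, 90, NULL); (NU, 70, NULL); (NULL, NULL, Finance); (NULL, NULL, NULL); (NULL, NULL, NULL)

FULL OUTER JOIN keeps every row from both sides; unmatched rows get NULL for the other side's columns.
Matching on l.dept_id = r.dept_id AND l.tag = r.tag. A NULL in a compared column never satisfies the condition.
- dept_id=2, tag=MT: no r row matches, row kept with r columns NULL.
- dept_id=5, tag=MT: 3 matching r row(s), so 3 row(s) emitted.
- dept_id=1, tag=MT: no r row matches, row kept with r columns NULL.
- dept_id=1, tag=NU: no r row matches, row kept with r columns NULL.
- dept_id=1, tag=MT: no r row matches, row kept with r columns NULL.
- dept_id=2, tag=MT: no r row matches, row kept with r columns NULL.
- 3 row(s) from r found no l partner → padded with NULL.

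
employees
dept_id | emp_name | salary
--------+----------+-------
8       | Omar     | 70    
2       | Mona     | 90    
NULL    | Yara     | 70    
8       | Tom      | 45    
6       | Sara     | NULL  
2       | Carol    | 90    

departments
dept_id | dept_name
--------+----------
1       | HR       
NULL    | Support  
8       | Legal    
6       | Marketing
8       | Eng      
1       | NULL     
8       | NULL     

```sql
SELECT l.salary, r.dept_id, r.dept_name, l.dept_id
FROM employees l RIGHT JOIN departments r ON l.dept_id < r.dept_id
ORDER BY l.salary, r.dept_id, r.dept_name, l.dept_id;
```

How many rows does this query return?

14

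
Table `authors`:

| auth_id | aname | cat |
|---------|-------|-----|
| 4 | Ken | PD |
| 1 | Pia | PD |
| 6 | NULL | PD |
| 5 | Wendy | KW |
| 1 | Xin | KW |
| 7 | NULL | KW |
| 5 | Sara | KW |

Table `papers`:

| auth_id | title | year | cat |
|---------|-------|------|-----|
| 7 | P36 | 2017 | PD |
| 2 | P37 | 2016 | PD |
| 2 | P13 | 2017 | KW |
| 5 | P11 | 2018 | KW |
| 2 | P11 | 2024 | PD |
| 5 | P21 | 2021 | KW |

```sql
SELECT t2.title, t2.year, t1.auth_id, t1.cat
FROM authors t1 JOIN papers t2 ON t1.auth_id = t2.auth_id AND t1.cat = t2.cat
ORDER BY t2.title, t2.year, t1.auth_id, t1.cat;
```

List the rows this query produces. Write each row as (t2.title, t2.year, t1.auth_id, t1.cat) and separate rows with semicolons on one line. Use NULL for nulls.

(P11, 2018, 5, KW); (P11, 2018, 5, KW); (P21, 2021, 5, KW); (P21, 2021, 5, KW)

INNER JOIN keeps only pairs where the ON condition holds.
Matching on t1.auth_id = t2.auth_id AND t1.cat = t2.cat.
- t1[0] auth_id=4, cat=PD → no match; dropped.
- t1[1] auth_id=1, cat=PD → no match; dropped.
- t1[2] auth_id=6, cat=PD → no match; dropped.
- t1[3] auth_id=5, cat=KW → 2 match(es) in t2 → 2 row(s).
- t1[4] auth_id=1, cat=KW → no match; dropped.
- t1[5] auth_id=7, cat=KW → no match; dropped.
- t1[6] auth_id=5, cat=KW → 2 match(es) in t2 → 2 row(s).
After projecting and ordering:
t2.title | t2.year | t1.auth_id | t1.cat
P11 | 2018 | 5 | KW
P11 | 2018 | 5 | KW
P21 | 2021 | 5 | KW
P21 | 2021 | 5 | KW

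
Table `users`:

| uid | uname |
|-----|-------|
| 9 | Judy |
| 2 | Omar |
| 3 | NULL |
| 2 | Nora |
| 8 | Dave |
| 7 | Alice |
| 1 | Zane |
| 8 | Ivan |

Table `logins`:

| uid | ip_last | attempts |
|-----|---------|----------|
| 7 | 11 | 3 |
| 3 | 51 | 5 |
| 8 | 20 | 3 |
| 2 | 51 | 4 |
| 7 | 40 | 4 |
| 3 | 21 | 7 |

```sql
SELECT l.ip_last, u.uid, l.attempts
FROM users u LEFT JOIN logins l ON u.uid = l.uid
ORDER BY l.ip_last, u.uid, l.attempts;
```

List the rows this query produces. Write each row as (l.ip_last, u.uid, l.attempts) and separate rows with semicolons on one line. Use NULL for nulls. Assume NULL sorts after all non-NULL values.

LEFT JOIN keeps every row from `users`; unmatched rows get NULL for `logins`'s columns.
Matching on u.uid = l.uid.
- uid=9: no l row matches, row kept with l columns NULL.
- uid=2: 1 matching l row(s), so 1 row(s) emitted.
- uid=3: 2 matching l row(s), so 2 row(s) emitted.
- uid=2: 1 matching l row(s), so 1 row(s) emitted.
- uid=8: 1 matching l row(s), so 1 row(s) emitted.
- uid=7: 2 matching l row(s), so 2 row(s) emitted.
- uid=1: no l row matches, row kept with l columns NULL.
- uid=8: 1 matching l row(s), so 1 row(s) emitted.
After projecting and ordering:
l.ip_last | u.uid | l.attempts
11 | 7 | 3
20 | 8 | 3
20 | 8 | 3
21 | 3 | 7
40 | 7 | 4
51 | 2 | 4
51 | 2 | 4
51 | 3 | 5
NULL | 1 | NULL
NULL | 9 | NULL

(11, 7, 3); (20, 8, 3); (20, 8, 3); (21, 3, 7); (40, 7, 4); (51, 2, 4); (51, 2, 4); (51, 3, 5); (NULL, 1, NULL); (NULL, 9, NULL)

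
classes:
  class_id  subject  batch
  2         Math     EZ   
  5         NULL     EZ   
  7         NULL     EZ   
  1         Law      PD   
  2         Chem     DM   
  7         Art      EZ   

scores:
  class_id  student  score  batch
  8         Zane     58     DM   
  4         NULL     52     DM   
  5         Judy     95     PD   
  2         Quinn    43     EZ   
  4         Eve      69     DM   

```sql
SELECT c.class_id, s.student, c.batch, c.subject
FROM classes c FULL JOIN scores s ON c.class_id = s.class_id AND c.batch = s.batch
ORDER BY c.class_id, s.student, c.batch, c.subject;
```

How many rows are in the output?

FULL OUTER JOIN keeps every row from both sides; unmatched rows get NULL for the other side's columns.
Matching on c.class_id = s.class_id AND c.batch = s.batch.
- c row (class_id=2, batch=EZ): matches 1 s row(s) → 1 output row(s).
- c row (class_id=5, batch=EZ): no match → kept, s columns NULL.
- c row (class_id=7, batch=EZ): no match → kept, s columns NULL.
- c row (class_id=1, batch=PD): no match → kept, s columns NULL.
- c row (class_id=2, batch=DM): no match → kept, s columns NULL.
- c row (class_id=7, batch=EZ): no match → kept, s columns NULL.
- plus 4 unmatched s row(s), each kept with NULL c columns.
Total: 1 matched + 9 padded = 10 rows.

10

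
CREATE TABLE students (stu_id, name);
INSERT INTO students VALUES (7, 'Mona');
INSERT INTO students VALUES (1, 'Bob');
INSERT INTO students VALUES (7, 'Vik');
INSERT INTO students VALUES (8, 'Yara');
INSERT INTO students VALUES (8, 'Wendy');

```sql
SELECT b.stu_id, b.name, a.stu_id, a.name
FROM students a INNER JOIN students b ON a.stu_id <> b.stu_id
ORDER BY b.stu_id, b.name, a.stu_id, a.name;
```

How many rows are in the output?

16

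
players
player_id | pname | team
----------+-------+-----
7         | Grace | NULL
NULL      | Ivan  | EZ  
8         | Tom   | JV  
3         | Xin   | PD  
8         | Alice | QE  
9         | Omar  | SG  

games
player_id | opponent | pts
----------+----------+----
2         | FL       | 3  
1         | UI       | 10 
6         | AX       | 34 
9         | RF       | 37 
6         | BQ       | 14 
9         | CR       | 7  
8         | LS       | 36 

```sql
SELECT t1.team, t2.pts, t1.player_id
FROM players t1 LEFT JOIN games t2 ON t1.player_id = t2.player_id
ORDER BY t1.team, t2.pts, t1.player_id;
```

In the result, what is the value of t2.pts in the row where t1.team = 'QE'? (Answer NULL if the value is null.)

36

LEFT JOIN keeps every row from `players`; unmatched rows get NULL for `games`'s columns.
Matching on t1.player_id = t2.player_id. A NULL in a compared column never satisfies the condition.
- t1[0] player_id=7 → no match; kept with NULLs on the t2 side.
- t1[1] player_id=NULL → no match; kept with NULLs on the t2 side.
- t1[2] player_id=8 → 1 match(es) in t2 → 1 row(s).
- t1[3] player_id=3 → no match; kept with NULLs on the t2 side.
- t1[4] player_id=8 → 1 match(es) in t2 → 1 row(s).
- t1[5] player_id=9 → 2 match(es) in t2 → 2 row(s).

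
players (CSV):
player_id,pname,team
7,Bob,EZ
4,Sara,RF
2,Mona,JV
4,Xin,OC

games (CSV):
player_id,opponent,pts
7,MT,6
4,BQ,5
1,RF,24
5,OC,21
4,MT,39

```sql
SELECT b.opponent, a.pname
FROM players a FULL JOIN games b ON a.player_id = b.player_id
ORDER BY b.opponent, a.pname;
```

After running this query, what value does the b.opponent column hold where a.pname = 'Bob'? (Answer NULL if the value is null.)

FULL OUTER JOIN keeps every row from both sides; unmatched rows get NULL for the other side's columns.
Matching on a.player_id = b.player_id.
Matched pairs: 5; unmatched a rows kept: 1; unmatched b rows kept: 2.

MT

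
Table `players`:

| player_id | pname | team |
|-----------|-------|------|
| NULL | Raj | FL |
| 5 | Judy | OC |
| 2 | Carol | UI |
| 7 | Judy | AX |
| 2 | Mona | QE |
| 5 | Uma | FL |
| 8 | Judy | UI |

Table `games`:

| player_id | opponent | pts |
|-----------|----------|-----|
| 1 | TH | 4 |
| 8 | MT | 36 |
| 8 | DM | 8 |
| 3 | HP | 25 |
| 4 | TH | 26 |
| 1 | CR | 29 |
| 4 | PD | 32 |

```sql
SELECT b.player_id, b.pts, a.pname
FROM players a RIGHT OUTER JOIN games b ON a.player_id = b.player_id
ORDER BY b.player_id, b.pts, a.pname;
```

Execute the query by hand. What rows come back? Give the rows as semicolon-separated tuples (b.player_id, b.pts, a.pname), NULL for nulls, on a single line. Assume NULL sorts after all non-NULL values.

(1, 4, NULL); (1, 29, NULL); (3, 25, NULL); (4, 26, NULL); (4, 32, NULL); (8, 8, Judy); (8, 36, Judy)

RIGHT JOIN keeps every row from `games`; unmatched rows get NULL for `players`'s columns.
Matching on a.player_id = b.player_id. A NULL in a compared column never satisfies the condition.
- a[0] player_id=NULL → no match.
- a[1] player_id=5 → no match.
- a[2] player_id=2 → no match.
- a[3] player_id=7 → no match.
- a[4] player_id=2 → no match.
- a[5] player_id=5 → no match.
- a[6] player_id=8 → 2 match(es) in b → 2 row(s).
- plus 5 unmatched b row(s), each kept with NULL a columns.
After projecting and ordering:
b.player_id | b.pts | a.pname
1 | 4 | NULL
1 | 29 | NULL
3 | 25 | NULL
4 | 26 | NULL
4 | 32 | NULL
8 | 8 | Judy
8 | 36 | Judy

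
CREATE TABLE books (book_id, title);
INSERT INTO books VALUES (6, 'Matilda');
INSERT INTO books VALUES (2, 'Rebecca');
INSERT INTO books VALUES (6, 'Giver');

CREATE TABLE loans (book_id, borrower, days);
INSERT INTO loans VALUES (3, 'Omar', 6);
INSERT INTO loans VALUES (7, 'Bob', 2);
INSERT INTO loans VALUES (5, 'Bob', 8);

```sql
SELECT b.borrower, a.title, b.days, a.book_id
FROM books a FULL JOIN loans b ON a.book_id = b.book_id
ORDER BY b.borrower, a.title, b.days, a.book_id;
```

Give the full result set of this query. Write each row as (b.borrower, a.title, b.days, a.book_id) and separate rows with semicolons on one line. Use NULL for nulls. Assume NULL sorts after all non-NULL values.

(Bob, NULL, 2, NULL); (Bob, NULL, 8, NULL); (Omar, NULL, 6, NULL); (NULL, Giver, NULL, 6); (NULL, Matilda, NULL, 6); (NULL, Rebecca, NULL, 2)

FULL OUTER JOIN keeps every row from both sides; unmatched rows get NULL for the other side's columns.
Matching on a.book_id = b.book_id.
Matched pairs: 0; unmatched a rows kept: 3; unmatched b rows kept: 3.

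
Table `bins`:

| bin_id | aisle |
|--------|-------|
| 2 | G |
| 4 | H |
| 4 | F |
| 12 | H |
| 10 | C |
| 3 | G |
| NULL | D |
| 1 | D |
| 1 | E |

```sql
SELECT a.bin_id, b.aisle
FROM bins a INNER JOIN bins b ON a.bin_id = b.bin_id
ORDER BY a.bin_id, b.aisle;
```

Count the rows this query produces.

12

INNER JOIN keeps only pairs where the ON condition holds.
Matching on a.bin_id = b.bin_id. A NULL in a compared column never satisfies the condition.
- a row (bin_id=2): matches 1 b row(s) → 1 output row(s).
- a row (bin_id=4): matches 2 b row(s) → 2 output row(s).
- a row (bin_id=4): matches 2 b row(s) → 2 output row(s).
- a row (bin_id=12): matches 1 b row(s) → 1 output row(s).
- a row (bin_id=10): matches 1 b row(s) → 1 output row(s).
- a row (bin_id=3): matches 1 b row(s) → 1 output row(s).
- a row (bin_id=NULL): no match → dropped.
- a row (bin_id=1): matches 2 b row(s) → 2 output row(s).
- a row (bin_id=1): matches 2 b row(s) → 2 output row(s).
Total: 12 rows.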